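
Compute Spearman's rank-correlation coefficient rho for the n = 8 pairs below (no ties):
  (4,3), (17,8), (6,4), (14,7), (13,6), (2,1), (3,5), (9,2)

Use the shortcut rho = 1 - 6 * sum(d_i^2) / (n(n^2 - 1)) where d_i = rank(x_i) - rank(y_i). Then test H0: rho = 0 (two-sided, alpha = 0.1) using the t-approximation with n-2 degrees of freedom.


Step 1: Rank x and y separately (midranks; no ties here).
rank(x): 4->3, 17->8, 6->4, 14->7, 13->6, 2->1, 3->2, 9->5
rank(y): 3->3, 8->8, 4->4, 7->7, 6->6, 1->1, 5->5, 2->2
Step 2: d_i = R_x(i) - R_y(i); compute d_i^2.
  (3-3)^2=0, (8-8)^2=0, (4-4)^2=0, (7-7)^2=0, (6-6)^2=0, (1-1)^2=0, (2-5)^2=9, (5-2)^2=9
sum(d^2) = 18.
Step 3: rho = 1 - 6*18 / (8*(8^2 - 1)) = 1 - 108/504 = 0.785714.
Step 4: Under H0, t = rho * sqrt((n-2)/(1-rho^2)) = 3.1113 ~ t(6).
Step 5: Two-sided p-value from the t-distribution with 6 df = 0.020815.
Step 6: alpha = 0.1. reject H0.

rho = 0.7857, p = 0.020815, reject H0 at alpha = 0.1.


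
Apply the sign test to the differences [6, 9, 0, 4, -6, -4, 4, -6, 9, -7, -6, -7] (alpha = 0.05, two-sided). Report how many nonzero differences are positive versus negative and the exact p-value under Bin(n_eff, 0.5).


Step 1: Discard zero differences. Original n = 12; n_eff = number of nonzero differences = 11.
Nonzero differences (with sign): +6, +9, +4, -6, -4, +4, -6, +9, -7, -6, -7
Step 2: Count signs: positive = 5, negative = 6.
Step 3: Under H0: P(positive) = 0.5, so the number of positives S ~ Bin(11, 0.5).
Step 4: Two-sided exact p-value = sum of Bin(11,0.5) probabilities at or below the observed probability = 1.000000.
Step 5: alpha = 0.05. fail to reject H0.

n_eff = 11, pos = 5, neg = 6, p = 1.000000, fail to reject H0.


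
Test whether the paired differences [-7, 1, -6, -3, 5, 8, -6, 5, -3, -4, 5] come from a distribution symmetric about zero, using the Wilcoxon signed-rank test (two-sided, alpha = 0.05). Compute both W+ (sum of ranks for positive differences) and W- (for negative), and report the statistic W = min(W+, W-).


Step 1: Drop any zero differences (none here) and take |d_i|.
|d| = [7, 1, 6, 3, 5, 8, 6, 5, 3, 4, 5]
Step 2: Midrank |d_i| (ties get averaged ranks).
ranks: |7|->10, |1|->1, |6|->8.5, |3|->2.5, |5|->6, |8|->11, |6|->8.5, |5|->6, |3|->2.5, |4|->4, |5|->6
Step 3: Attach original signs; sum ranks with positive sign and with negative sign.
W+ = 1 + 6 + 11 + 6 + 6 = 30
W- = 10 + 8.5 + 2.5 + 8.5 + 2.5 + 4 = 36
(Check: W+ + W- = 66 should equal n(n+1)/2 = 66.)
Step 4: Test statistic W = min(W+, W-) = 30.
Step 5: Ties in |d|, so use the tie-corrected normal approximation.
        E[W] = n(n+1)/4 = 11*12/4 = 33.
        Tie groups: |d|=3 (t=2), |d|=5 (t=3), |d|=6 (t=2); sum(t^3 - t) = 36.
        Var[W] = n(n+1)(2n+1)/24 - sum(t^3-t)/48 = 3036/24 - 36/48 = 125.75.
        z = (W - E[W]) / sqrt(Var[W]) = (30 - 33) / 11.2138 = -0.2675.
        Two-sided p = 2*Phi(z) = 0.789064.
Step 6: alpha = 0.05. fail to reject H0.

W+ = 30, W- = 36, W = min = 30, p = 0.789064, fail to reject H0.


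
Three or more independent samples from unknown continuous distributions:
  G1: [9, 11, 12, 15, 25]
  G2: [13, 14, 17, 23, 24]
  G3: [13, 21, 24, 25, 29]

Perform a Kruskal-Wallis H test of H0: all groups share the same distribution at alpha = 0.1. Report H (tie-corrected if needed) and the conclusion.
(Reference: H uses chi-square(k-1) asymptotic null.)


Step 1: Combine all N = 15 observations and assign midranks.
sorted (value, group, rank): (9,G1,1), (11,G1,2), (12,G1,3), (13,G2,4.5), (13,G3,4.5), (14,G2,6), (15,G1,7), (17,G2,8), (21,G3,9), (23,G2,10), (24,G2,11.5), (24,G3,11.5), (25,G1,13.5), (25,G3,13.5), (29,G3,15)
Step 2: Sum ranks within each group.
R_1 = 26.5 (n_1 = 5)
R_2 = 40 (n_2 = 5)
R_3 = 53.5 (n_3 = 5)
Step 3: H = 12/(N(N+1)) * sum(R_i^2/n_i) - 3(N+1)
     = 12/(15*16) * (26.5^2/5 + 40^2/5 + 53.5^2/5) - 3*16
     = 0.050000 * 1032.9 - 48
     = 3.645000.
Step 4: Ties present; correction factor C = 1 - 18/(15^3 - 15) = 0.994643. Corrected H = 3.645000 / 0.994643 = 3.664632.
Step 5: Under H0, H ~ chi^2(2); p-value = 0.160042.
Step 6: alpha = 0.1. fail to reject H0.

H = 3.6646, df = 2, p = 0.160042, fail to reject H0.


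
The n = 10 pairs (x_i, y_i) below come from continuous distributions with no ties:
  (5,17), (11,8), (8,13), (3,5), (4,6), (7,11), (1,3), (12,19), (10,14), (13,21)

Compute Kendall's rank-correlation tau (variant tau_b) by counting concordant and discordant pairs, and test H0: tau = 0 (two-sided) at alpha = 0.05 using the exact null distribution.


Step 1: Enumerate the 45 unordered pairs (i,j) with i<j and classify each by sign(x_j-x_i) * sign(y_j-y_i).
  (1,2):dx=+6,dy=-9->D; (1,3):dx=+3,dy=-4->D; (1,4):dx=-2,dy=-12->C; (1,5):dx=-1,dy=-11->C
  (1,6):dx=+2,dy=-6->D; (1,7):dx=-4,dy=-14->C; (1,8):dx=+7,dy=+2->C; (1,9):dx=+5,dy=-3->D
  (1,10):dx=+8,dy=+4->C; (2,3):dx=-3,dy=+5->D; (2,4):dx=-8,dy=-3->C; (2,5):dx=-7,dy=-2->C
  (2,6):dx=-4,dy=+3->D; (2,7):dx=-10,dy=-5->C; (2,8):dx=+1,dy=+11->C; (2,9):dx=-1,dy=+6->D
  (2,10):dx=+2,dy=+13->C; (3,4):dx=-5,dy=-8->C; (3,5):dx=-4,dy=-7->C; (3,6):dx=-1,dy=-2->C
  (3,7):dx=-7,dy=-10->C; (3,8):dx=+4,dy=+6->C; (3,9):dx=+2,dy=+1->C; (3,10):dx=+5,dy=+8->C
  (4,5):dx=+1,dy=+1->C; (4,6):dx=+4,dy=+6->C; (4,7):dx=-2,dy=-2->C; (4,8):dx=+9,dy=+14->C
  (4,9):dx=+7,dy=+9->C; (4,10):dx=+10,dy=+16->C; (5,6):dx=+3,dy=+5->C; (5,7):dx=-3,dy=-3->C
  (5,8):dx=+8,dy=+13->C; (5,9):dx=+6,dy=+8->C; (5,10):dx=+9,dy=+15->C; (6,7):dx=-6,dy=-8->C
  (6,8):dx=+5,dy=+8->C; (6,9):dx=+3,dy=+3->C; (6,10):dx=+6,dy=+10->C; (7,8):dx=+11,dy=+16->C
  (7,9):dx=+9,dy=+11->C; (7,10):dx=+12,dy=+18->C; (8,9):dx=-2,dy=-5->C; (8,10):dx=+1,dy=+2->C
  (9,10):dx=+3,dy=+7->C
Step 2: C = 38, D = 7, total pairs = 45.
Step 3: tau = (C - D)/(n(n-1)/2) = (38 - 7)/45 = 0.688889.
Step 4: Exact two-sided p-value (enumerate n! = 3628800 permutations of y under H0): p = 0.004687.
Step 5: alpha = 0.05. reject H0.

tau_b = 0.6889 (C=38, D=7), p = 0.004687, reject H0.


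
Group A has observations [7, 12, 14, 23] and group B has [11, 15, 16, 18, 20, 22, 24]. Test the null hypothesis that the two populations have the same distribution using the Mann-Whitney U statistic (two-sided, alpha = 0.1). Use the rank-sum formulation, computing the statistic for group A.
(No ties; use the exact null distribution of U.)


Step 1: Combine and sort all 11 observations; assign midranks.
sorted (value, group): (7,X), (11,Y), (12,X), (14,X), (15,Y), (16,Y), (18,Y), (20,Y), (22,Y), (23,X), (24,Y)
ranks: 7->1, 11->2, 12->3, 14->4, 15->5, 16->6, 18->7, 20->8, 22->9, 23->10, 24->11
Step 2: Rank sum for X: R1 = 1 + 3 + 4 + 10 = 18.
Step 3: U_X = R1 - n1(n1+1)/2 = 18 - 4*5/2 = 18 - 10 = 8.
       U_Y = n1*n2 - U_X = 28 - 8 = 20.
Step 4: No ties, so the exact null distribution of U (based on enumerating the C(11,4) = 330 equally likely rank assignments) gives the two-sided p-value.
Step 5: p-value = 0.315152; compare to alpha = 0.1. fail to reject H0.

U_X = 8, p = 0.315152, fail to reject H0 at alpha = 0.1.


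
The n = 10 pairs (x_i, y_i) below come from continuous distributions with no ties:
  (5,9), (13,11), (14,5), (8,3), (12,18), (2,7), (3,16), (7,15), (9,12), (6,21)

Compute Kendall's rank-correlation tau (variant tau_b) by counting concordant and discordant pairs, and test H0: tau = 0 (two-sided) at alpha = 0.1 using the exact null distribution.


Step 1: Enumerate the 45 unordered pairs (i,j) with i<j and classify each by sign(x_j-x_i) * sign(y_j-y_i).
  (1,2):dx=+8,dy=+2->C; (1,3):dx=+9,dy=-4->D; (1,4):dx=+3,dy=-6->D; (1,5):dx=+7,dy=+9->C
  (1,6):dx=-3,dy=-2->C; (1,7):dx=-2,dy=+7->D; (1,8):dx=+2,dy=+6->C; (1,9):dx=+4,dy=+3->C
  (1,10):dx=+1,dy=+12->C; (2,3):dx=+1,dy=-6->D; (2,4):dx=-5,dy=-8->C; (2,5):dx=-1,dy=+7->D
  (2,6):dx=-11,dy=-4->C; (2,7):dx=-10,dy=+5->D; (2,8):dx=-6,dy=+4->D; (2,9):dx=-4,dy=+1->D
  (2,10):dx=-7,dy=+10->D; (3,4):dx=-6,dy=-2->C; (3,5):dx=-2,dy=+13->D; (3,6):dx=-12,dy=+2->D
  (3,7):dx=-11,dy=+11->D; (3,8):dx=-7,dy=+10->D; (3,9):dx=-5,dy=+7->D; (3,10):dx=-8,dy=+16->D
  (4,5):dx=+4,dy=+15->C; (4,6):dx=-6,dy=+4->D; (4,7):dx=-5,dy=+13->D; (4,8):dx=-1,dy=+12->D
  (4,9):dx=+1,dy=+9->C; (4,10):dx=-2,dy=+18->D; (5,6):dx=-10,dy=-11->C; (5,7):dx=-9,dy=-2->C
  (5,8):dx=-5,dy=-3->C; (5,9):dx=-3,dy=-6->C; (5,10):dx=-6,dy=+3->D; (6,7):dx=+1,dy=+9->C
  (6,8):dx=+5,dy=+8->C; (6,9):dx=+7,dy=+5->C; (6,10):dx=+4,dy=+14->C; (7,8):dx=+4,dy=-1->D
  (7,9):dx=+6,dy=-4->D; (7,10):dx=+3,dy=+5->C; (8,9):dx=+2,dy=-3->D; (8,10):dx=-1,dy=+6->D
  (9,10):dx=-3,dy=+9->D
Step 2: C = 20, D = 25, total pairs = 45.
Step 3: tau = (C - D)/(n(n-1)/2) = (20 - 25)/45 = -0.111111.
Step 4: Exact two-sided p-value (enumerate n! = 3628800 permutations of y under H0): p = 0.727490.
Step 5: alpha = 0.1. fail to reject H0.

tau_b = -0.1111 (C=20, D=25), p = 0.727490, fail to reject H0.


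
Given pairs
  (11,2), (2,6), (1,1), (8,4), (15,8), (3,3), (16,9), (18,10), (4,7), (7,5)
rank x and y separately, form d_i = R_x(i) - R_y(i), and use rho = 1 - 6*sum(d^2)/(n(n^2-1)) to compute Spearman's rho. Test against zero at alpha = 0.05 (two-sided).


Step 1: Rank x and y separately (midranks; no ties here).
rank(x): 11->7, 2->2, 1->1, 8->6, 15->8, 3->3, 16->9, 18->10, 4->4, 7->5
rank(y): 2->2, 6->6, 1->1, 4->4, 8->8, 3->3, 9->9, 10->10, 7->7, 5->5
Step 2: d_i = R_x(i) - R_y(i); compute d_i^2.
  (7-2)^2=25, (2-6)^2=16, (1-1)^2=0, (6-4)^2=4, (8-8)^2=0, (3-3)^2=0, (9-9)^2=0, (10-10)^2=0, (4-7)^2=9, (5-5)^2=0
sum(d^2) = 54.
Step 3: rho = 1 - 6*54 / (10*(10^2 - 1)) = 1 - 324/990 = 0.672727.
Step 4: Under H0, t = rho * sqrt((n-2)/(1-rho^2)) = 2.5717 ~ t(8).
Step 5: Two-sided p-value from the t-distribution with 8 df = 0.033041.
Step 6: alpha = 0.05. reject H0.

rho = 0.6727, p = 0.033041, reject H0 at alpha = 0.05.


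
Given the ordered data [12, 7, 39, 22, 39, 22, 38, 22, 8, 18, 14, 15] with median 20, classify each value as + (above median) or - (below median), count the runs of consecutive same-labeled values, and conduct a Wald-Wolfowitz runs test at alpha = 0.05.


Step 1: Compute median = 20; label A = above, B = below.
Labels in order: BBAAAAAABBBB  (n_A = 6, n_B = 6)
Step 2: Count runs R = 3.
Step 3: Under H0 (random ordering), E[R] = 2*n_A*n_B/(n_A+n_B) + 1 = 2*6*6/12 + 1 = 7.0000.
        Var[R] = 2*n_A*n_B*(2*n_A*n_B - n_A - n_B) / ((n_A+n_B)^2 * (n_A+n_B-1)) = 4320/1584 = 2.7273.
        SD[R] = 1.6514.
Step 4: Continuity-corrected z = (R + 0.5 - E[R]) / SD[R] = (3 + 0.5 - 7.0000) / 1.6514 = -2.1194.
Step 5: Two-sided p-value via normal approximation = 2*(1 - Phi(|z|)) = 0.034060.
Step 6: alpha = 0.05. reject H0.

R = 3, z = -2.1194, p = 0.034060, reject H0.


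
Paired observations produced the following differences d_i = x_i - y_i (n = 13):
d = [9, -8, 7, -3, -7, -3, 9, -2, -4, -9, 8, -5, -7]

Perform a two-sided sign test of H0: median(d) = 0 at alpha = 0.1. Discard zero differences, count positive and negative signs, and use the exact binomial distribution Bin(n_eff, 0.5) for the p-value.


Step 1: Discard zero differences. Original n = 13; n_eff = number of nonzero differences = 13.
Nonzero differences (with sign): +9, -8, +7, -3, -7, -3, +9, -2, -4, -9, +8, -5, -7
Step 2: Count signs: positive = 4, negative = 9.
Step 3: Under H0: P(positive) = 0.5, so the number of positives S ~ Bin(13, 0.5).
Step 4: Two-sided exact p-value = sum of Bin(13,0.5) probabilities at or below the observed probability = 0.266846.
Step 5: alpha = 0.1. fail to reject H0.

n_eff = 13, pos = 4, neg = 9, p = 0.266846, fail to reject H0.


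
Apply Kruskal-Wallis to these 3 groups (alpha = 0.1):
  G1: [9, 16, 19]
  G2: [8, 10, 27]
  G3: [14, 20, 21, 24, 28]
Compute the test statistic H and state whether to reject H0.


Step 1: Combine all N = 11 observations and assign midranks.
sorted (value, group, rank): (8,G2,1), (9,G1,2), (10,G2,3), (14,G3,4), (16,G1,5), (19,G1,6), (20,G3,7), (21,G3,8), (24,G3,9), (27,G2,10), (28,G3,11)
Step 2: Sum ranks within each group.
R_1 = 13 (n_1 = 3)
R_2 = 14 (n_2 = 3)
R_3 = 39 (n_3 = 5)
Step 3: H = 12/(N(N+1)) * sum(R_i^2/n_i) - 3(N+1)
     = 12/(11*12) * (13^2/3 + 14^2/3 + 39^2/5) - 3*12
     = 0.090909 * 425.867 - 36
     = 2.715152.
Step 4: No ties, so H is used without correction.
Step 5: Under H0, H ~ chi^2(2); p-value = 0.257284.
Step 6: alpha = 0.1. fail to reject H0.

H = 2.7152, df = 2, p = 0.257284, fail to reject H0.


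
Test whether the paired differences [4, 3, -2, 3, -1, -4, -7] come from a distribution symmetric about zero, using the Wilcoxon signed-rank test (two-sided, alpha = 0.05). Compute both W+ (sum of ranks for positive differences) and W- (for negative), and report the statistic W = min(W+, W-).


Step 1: Drop any zero differences (none here) and take |d_i|.
|d| = [4, 3, 2, 3, 1, 4, 7]
Step 2: Midrank |d_i| (ties get averaged ranks).
ranks: |4|->5.5, |3|->3.5, |2|->2, |3|->3.5, |1|->1, |4|->5.5, |7|->7
Step 3: Attach original signs; sum ranks with positive sign and with negative sign.
W+ = 5.5 + 3.5 + 3.5 = 12.5
W- = 2 + 1 + 5.5 + 7 = 15.5
(Check: W+ + W- = 28 should equal n(n+1)/2 = 28.)
Step 4: Test statistic W = min(W+, W-) = 12.5.
Step 5: Ties in |d|, so use the tie-corrected normal approximation.
        E[W] = n(n+1)/4 = 7*8/4 = 14.
        Tie groups: |d|=3 (t=2), |d|=4 (t=2); sum(t^3 - t) = 12.
        Var[W] = n(n+1)(2n+1)/24 - sum(t^3-t)/48 = 840/24 - 12/48 = 34.75.
        z = (W - E[W]) / sqrt(Var[W]) = (12.5 - 14) / 5.8949 = -0.2545.
        Two-sided p = 2*Phi(z) = 0.799143.
Step 6: alpha = 0.05. fail to reject H0.

W+ = 12.5, W- = 15.5, W = min = 12.5, p = 0.799143, fail to reject H0.


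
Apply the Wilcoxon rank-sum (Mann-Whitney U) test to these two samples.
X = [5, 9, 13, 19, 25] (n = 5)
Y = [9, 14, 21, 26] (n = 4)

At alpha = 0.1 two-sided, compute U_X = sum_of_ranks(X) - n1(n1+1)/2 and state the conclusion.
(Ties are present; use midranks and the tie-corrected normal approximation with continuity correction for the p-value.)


Step 1: Combine and sort all 9 observations; assign midranks.
sorted (value, group): (5,X), (9,X), (9,Y), (13,X), (14,Y), (19,X), (21,Y), (25,X), (26,Y)
ranks: 5->1, 9->2.5, 9->2.5, 13->4, 14->5, 19->6, 21->7, 25->8, 26->9
Step 2: Rank sum for X: R1 = 1 + 2.5 + 4 + 6 + 8 = 21.5.
Step 3: U_X = R1 - n1(n1+1)/2 = 21.5 - 5*6/2 = 21.5 - 15 = 6.5.
       U_Y = n1*n2 - U_X = 20 - 6.5 = 13.5.
Step 4: Ties are present, so use the tie-corrected normal approximation (with continuity correction) for the p-value.
Step 5: p-value = 0.460558; compare to alpha = 0.1. fail to reject H0.

U_X = 6.5, p = 0.460558, fail to reject H0 at alpha = 0.1.


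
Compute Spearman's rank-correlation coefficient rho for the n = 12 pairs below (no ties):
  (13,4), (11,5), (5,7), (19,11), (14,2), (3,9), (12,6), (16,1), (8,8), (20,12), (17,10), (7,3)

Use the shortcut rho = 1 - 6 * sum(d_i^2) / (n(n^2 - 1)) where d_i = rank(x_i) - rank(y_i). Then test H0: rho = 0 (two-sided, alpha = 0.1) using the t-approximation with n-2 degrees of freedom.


Step 1: Rank x and y separately (midranks; no ties here).
rank(x): 13->7, 11->5, 5->2, 19->11, 14->8, 3->1, 12->6, 16->9, 8->4, 20->12, 17->10, 7->3
rank(y): 4->4, 5->5, 7->7, 11->11, 2->2, 9->9, 6->6, 1->1, 8->8, 12->12, 10->10, 3->3
Step 2: d_i = R_x(i) - R_y(i); compute d_i^2.
  (7-4)^2=9, (5-5)^2=0, (2-7)^2=25, (11-11)^2=0, (8-2)^2=36, (1-9)^2=64, (6-6)^2=0, (9-1)^2=64, (4-8)^2=16, (12-12)^2=0, (10-10)^2=0, (3-3)^2=0
sum(d^2) = 214.
Step 3: rho = 1 - 6*214 / (12*(12^2 - 1)) = 1 - 1284/1716 = 0.251748.
Step 4: Under H0, t = rho * sqrt((n-2)/(1-rho^2)) = 0.8226 ~ t(10).
Step 5: Two-sided p-value from the t-distribution with 10 df = 0.429919.
Step 6: alpha = 0.1. fail to reject H0.

rho = 0.2517, p = 0.429919, fail to reject H0 at alpha = 0.1.


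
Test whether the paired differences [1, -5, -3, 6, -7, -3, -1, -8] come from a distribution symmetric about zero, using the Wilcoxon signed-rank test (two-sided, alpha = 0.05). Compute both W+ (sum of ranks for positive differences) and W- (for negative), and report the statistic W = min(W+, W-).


Step 1: Drop any zero differences (none here) and take |d_i|.
|d| = [1, 5, 3, 6, 7, 3, 1, 8]
Step 2: Midrank |d_i| (ties get averaged ranks).
ranks: |1|->1.5, |5|->5, |3|->3.5, |6|->6, |7|->7, |3|->3.5, |1|->1.5, |8|->8
Step 3: Attach original signs; sum ranks with positive sign and with negative sign.
W+ = 1.5 + 6 = 7.5
W- = 5 + 3.5 + 7 + 3.5 + 1.5 + 8 = 28.5
(Check: W+ + W- = 36 should equal n(n+1)/2 = 36.)
Step 4: Test statistic W = min(W+, W-) = 7.5.
Step 5: Ties in |d|, so use the tie-corrected normal approximation.
        E[W] = n(n+1)/4 = 8*9/4 = 18.
        Tie groups: |d|=1 (t=2), |d|=3 (t=2); sum(t^3 - t) = 12.
        Var[W] = n(n+1)(2n+1)/24 - sum(t^3-t)/48 = 1224/24 - 12/48 = 50.75.
        z = (W - E[W]) / sqrt(Var[W]) = (7.5 - 18) / 7.1239 = -1.4739.
        Two-sided p = 2*Phi(z) = 0.140506.
Step 6: alpha = 0.05. fail to reject H0.

W+ = 7.5, W- = 28.5, W = min = 7.5, p = 0.140506, fail to reject H0.


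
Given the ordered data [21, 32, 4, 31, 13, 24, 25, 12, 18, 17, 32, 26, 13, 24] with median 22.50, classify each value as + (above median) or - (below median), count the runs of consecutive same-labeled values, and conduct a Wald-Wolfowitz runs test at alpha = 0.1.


Step 1: Compute median = 22.50; label A = above, B = below.
Labels in order: BABABAABBBAABA  (n_A = 7, n_B = 7)
Step 2: Count runs R = 10.
Step 3: Under H0 (random ordering), E[R] = 2*n_A*n_B/(n_A+n_B) + 1 = 2*7*7/14 + 1 = 8.0000.
        Var[R] = 2*n_A*n_B*(2*n_A*n_B - n_A - n_B) / ((n_A+n_B)^2 * (n_A+n_B-1)) = 8232/2548 = 3.2308.
        SD[R] = 1.7974.
Step 4: Continuity-corrected z = (R - 0.5 - E[R]) / SD[R] = (10 - 0.5 - 8.0000) / 1.7974 = 0.8345.
Step 5: Two-sided p-value via normal approximation = 2*(1 - Phi(|z|)) = 0.403986.
Step 6: alpha = 0.1. fail to reject H0.

R = 10, z = 0.8345, p = 0.403986, fail to reject H0.


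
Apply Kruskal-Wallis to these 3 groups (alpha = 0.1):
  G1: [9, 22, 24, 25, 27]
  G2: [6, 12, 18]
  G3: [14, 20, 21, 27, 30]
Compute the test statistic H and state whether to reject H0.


Step 1: Combine all N = 13 observations and assign midranks.
sorted (value, group, rank): (6,G2,1), (9,G1,2), (12,G2,3), (14,G3,4), (18,G2,5), (20,G3,6), (21,G3,7), (22,G1,8), (24,G1,9), (25,G1,10), (27,G1,11.5), (27,G3,11.5), (30,G3,13)
Step 2: Sum ranks within each group.
R_1 = 40.5 (n_1 = 5)
R_2 = 9 (n_2 = 3)
R_3 = 41.5 (n_3 = 5)
Step 3: H = 12/(N(N+1)) * sum(R_i^2/n_i) - 3(N+1)
     = 12/(13*14) * (40.5^2/5 + 9^2/3 + 41.5^2/5) - 3*14
     = 0.065934 * 699.5 - 42
     = 4.120879.
Step 4: Ties present; correction factor C = 1 - 6/(13^3 - 13) = 0.997253. Corrected H = 4.120879 / 0.997253 = 4.132231.
Step 5: Under H0, H ~ chi^2(2); p-value = 0.126677.
Step 6: alpha = 0.1. fail to reject H0.

H = 4.1322, df = 2, p = 0.126677, fail to reject H0.


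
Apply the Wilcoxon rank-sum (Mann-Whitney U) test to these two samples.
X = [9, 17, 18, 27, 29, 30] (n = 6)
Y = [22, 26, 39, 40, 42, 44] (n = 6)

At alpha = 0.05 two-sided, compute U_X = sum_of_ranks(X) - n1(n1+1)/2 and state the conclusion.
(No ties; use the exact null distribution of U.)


Step 1: Combine and sort all 12 observations; assign midranks.
sorted (value, group): (9,X), (17,X), (18,X), (22,Y), (26,Y), (27,X), (29,X), (30,X), (39,Y), (40,Y), (42,Y), (44,Y)
ranks: 9->1, 17->2, 18->3, 22->4, 26->5, 27->6, 29->7, 30->8, 39->9, 40->10, 42->11, 44->12
Step 2: Rank sum for X: R1 = 1 + 2 + 3 + 6 + 7 + 8 = 27.
Step 3: U_X = R1 - n1(n1+1)/2 = 27 - 6*7/2 = 27 - 21 = 6.
       U_Y = n1*n2 - U_X = 36 - 6 = 30.
Step 4: No ties, so the exact null distribution of U (based on enumerating the C(12,6) = 924 equally likely rank assignments) gives the two-sided p-value.
Step 5: p-value = 0.064935; compare to alpha = 0.05. fail to reject H0.

U_X = 6, p = 0.064935, fail to reject H0 at alpha = 0.05.


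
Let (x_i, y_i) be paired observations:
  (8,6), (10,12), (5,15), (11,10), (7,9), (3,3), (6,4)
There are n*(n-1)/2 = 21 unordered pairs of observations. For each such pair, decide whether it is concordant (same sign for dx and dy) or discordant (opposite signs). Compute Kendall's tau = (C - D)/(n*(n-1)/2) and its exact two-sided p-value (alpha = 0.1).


Step 1: Enumerate the 21 unordered pairs (i,j) with i<j and classify each by sign(x_j-x_i) * sign(y_j-y_i).
  (1,2):dx=+2,dy=+6->C; (1,3):dx=-3,dy=+9->D; (1,4):dx=+3,dy=+4->C; (1,5):dx=-1,dy=+3->D
  (1,6):dx=-5,dy=-3->C; (1,7):dx=-2,dy=-2->C; (2,3):dx=-5,dy=+3->D; (2,4):dx=+1,dy=-2->D
  (2,5):dx=-3,dy=-3->C; (2,6):dx=-7,dy=-9->C; (2,7):dx=-4,dy=-8->C; (3,4):dx=+6,dy=-5->D
  (3,5):dx=+2,dy=-6->D; (3,6):dx=-2,dy=-12->C; (3,7):dx=+1,dy=-11->D; (4,5):dx=-4,dy=-1->C
  (4,6):dx=-8,dy=-7->C; (4,7):dx=-5,dy=-6->C; (5,6):dx=-4,dy=-6->C; (5,7):dx=-1,dy=-5->C
  (6,7):dx=+3,dy=+1->C
Step 2: C = 14, D = 7, total pairs = 21.
Step 3: tau = (C - D)/(n(n-1)/2) = (14 - 7)/21 = 0.333333.
Step 4: Exact two-sided p-value (enumerate n! = 5040 permutations of y under H0): p = 0.381349.
Step 5: alpha = 0.1. fail to reject H0.

tau_b = 0.3333 (C=14, D=7), p = 0.381349, fail to reject H0.


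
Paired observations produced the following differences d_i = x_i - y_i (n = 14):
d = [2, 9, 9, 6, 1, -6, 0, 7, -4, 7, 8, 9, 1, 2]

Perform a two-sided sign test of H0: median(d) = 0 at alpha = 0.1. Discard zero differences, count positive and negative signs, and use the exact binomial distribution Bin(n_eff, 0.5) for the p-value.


Step 1: Discard zero differences. Original n = 14; n_eff = number of nonzero differences = 13.
Nonzero differences (with sign): +2, +9, +9, +6, +1, -6, +7, -4, +7, +8, +9, +1, +2
Step 2: Count signs: positive = 11, negative = 2.
Step 3: Under H0: P(positive) = 0.5, so the number of positives S ~ Bin(13, 0.5).
Step 4: Two-sided exact p-value = sum of Bin(13,0.5) probabilities at or below the observed probability = 0.022461.
Step 5: alpha = 0.1. reject H0.

n_eff = 13, pos = 11, neg = 2, p = 0.022461, reject H0.


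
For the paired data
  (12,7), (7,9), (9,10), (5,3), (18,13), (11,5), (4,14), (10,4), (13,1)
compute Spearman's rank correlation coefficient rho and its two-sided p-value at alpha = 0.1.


Step 1: Rank x and y separately (midranks; no ties here).
rank(x): 12->7, 7->3, 9->4, 5->2, 18->9, 11->6, 4->1, 10->5, 13->8
rank(y): 7->5, 9->6, 10->7, 3->2, 13->8, 5->4, 14->9, 4->3, 1->1
Step 2: d_i = R_x(i) - R_y(i); compute d_i^2.
  (7-5)^2=4, (3-6)^2=9, (4-7)^2=9, (2-2)^2=0, (9-8)^2=1, (6-4)^2=4, (1-9)^2=64, (5-3)^2=4, (8-1)^2=49
sum(d^2) = 144.
Step 3: rho = 1 - 6*144 / (9*(9^2 - 1)) = 1 - 864/720 = -0.200000.
Step 4: Under H0, t = rho * sqrt((n-2)/(1-rho^2)) = -0.5401 ~ t(7).
Step 5: Two-sided p-value from the t-distribution with 7 df = 0.605901.
Step 6: alpha = 0.1. fail to reject H0.

rho = -0.2000, p = 0.605901, fail to reject H0 at alpha = 0.1.


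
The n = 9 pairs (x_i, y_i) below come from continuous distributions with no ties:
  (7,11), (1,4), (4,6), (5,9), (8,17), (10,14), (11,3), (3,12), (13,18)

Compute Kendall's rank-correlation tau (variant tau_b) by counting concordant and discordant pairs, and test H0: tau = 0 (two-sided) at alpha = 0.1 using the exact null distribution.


Step 1: Enumerate the 36 unordered pairs (i,j) with i<j and classify each by sign(x_j-x_i) * sign(y_j-y_i).
  (1,2):dx=-6,dy=-7->C; (1,3):dx=-3,dy=-5->C; (1,4):dx=-2,dy=-2->C; (1,5):dx=+1,dy=+6->C
  (1,6):dx=+3,dy=+3->C; (1,7):dx=+4,dy=-8->D; (1,8):dx=-4,dy=+1->D; (1,9):dx=+6,dy=+7->C
  (2,3):dx=+3,dy=+2->C; (2,4):dx=+4,dy=+5->C; (2,5):dx=+7,dy=+13->C; (2,6):dx=+9,dy=+10->C
  (2,7):dx=+10,dy=-1->D; (2,8):dx=+2,dy=+8->C; (2,9):dx=+12,dy=+14->C; (3,4):dx=+1,dy=+3->C
  (3,5):dx=+4,dy=+11->C; (3,6):dx=+6,dy=+8->C; (3,7):dx=+7,dy=-3->D; (3,8):dx=-1,dy=+6->D
  (3,9):dx=+9,dy=+12->C; (4,5):dx=+3,dy=+8->C; (4,6):dx=+5,dy=+5->C; (4,7):dx=+6,dy=-6->D
  (4,8):dx=-2,dy=+3->D; (4,9):dx=+8,dy=+9->C; (5,6):dx=+2,dy=-3->D; (5,7):dx=+3,dy=-14->D
  (5,8):dx=-5,dy=-5->C; (5,9):dx=+5,dy=+1->C; (6,7):dx=+1,dy=-11->D; (6,8):dx=-7,dy=-2->C
  (6,9):dx=+3,dy=+4->C; (7,8):dx=-8,dy=+9->D; (7,9):dx=+2,dy=+15->C; (8,9):dx=+10,dy=+6->C
Step 2: C = 25, D = 11, total pairs = 36.
Step 3: tau = (C - D)/(n(n-1)/2) = (25 - 11)/36 = 0.388889.
Step 4: Exact two-sided p-value (enumerate n! = 362880 permutations of y under H0): p = 0.180181.
Step 5: alpha = 0.1. fail to reject H0.

tau_b = 0.3889 (C=25, D=11), p = 0.180181, fail to reject H0.


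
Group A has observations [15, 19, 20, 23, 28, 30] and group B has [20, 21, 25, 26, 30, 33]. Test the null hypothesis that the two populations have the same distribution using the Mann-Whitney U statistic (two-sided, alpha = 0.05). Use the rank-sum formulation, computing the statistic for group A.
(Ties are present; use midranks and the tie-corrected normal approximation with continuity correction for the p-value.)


Step 1: Combine and sort all 12 observations; assign midranks.
sorted (value, group): (15,X), (19,X), (20,X), (20,Y), (21,Y), (23,X), (25,Y), (26,Y), (28,X), (30,X), (30,Y), (33,Y)
ranks: 15->1, 19->2, 20->3.5, 20->3.5, 21->5, 23->6, 25->7, 26->8, 28->9, 30->10.5, 30->10.5, 33->12
Step 2: Rank sum for X: R1 = 1 + 2 + 3.5 + 6 + 9 + 10.5 = 32.
Step 3: U_X = R1 - n1(n1+1)/2 = 32 - 6*7/2 = 32 - 21 = 11.
       U_Y = n1*n2 - U_X = 36 - 11 = 25.
Step 4: Ties are present, so use the tie-corrected normal approximation (with continuity correction) for the p-value.
Step 5: p-value = 0.296258; compare to alpha = 0.05. fail to reject H0.

U_X = 11, p = 0.296258, fail to reject H0 at alpha = 0.05.


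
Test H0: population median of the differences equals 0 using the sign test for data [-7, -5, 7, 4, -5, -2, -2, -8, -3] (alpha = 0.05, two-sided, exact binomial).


Step 1: Discard zero differences. Original n = 9; n_eff = number of nonzero differences = 9.
Nonzero differences (with sign): -7, -5, +7, +4, -5, -2, -2, -8, -3
Step 2: Count signs: positive = 2, negative = 7.
Step 3: Under H0: P(positive) = 0.5, so the number of positives S ~ Bin(9, 0.5).
Step 4: Two-sided exact p-value = sum of Bin(9,0.5) probabilities at or below the observed probability = 0.179688.
Step 5: alpha = 0.05. fail to reject H0.

n_eff = 9, pos = 2, neg = 7, p = 0.179688, fail to reject H0.


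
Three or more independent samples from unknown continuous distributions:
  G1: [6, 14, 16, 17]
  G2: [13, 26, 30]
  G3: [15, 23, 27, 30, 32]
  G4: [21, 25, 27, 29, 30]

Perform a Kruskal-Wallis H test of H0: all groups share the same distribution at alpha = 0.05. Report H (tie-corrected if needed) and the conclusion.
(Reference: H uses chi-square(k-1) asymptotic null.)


Step 1: Combine all N = 17 observations and assign midranks.
sorted (value, group, rank): (6,G1,1), (13,G2,2), (14,G1,3), (15,G3,4), (16,G1,5), (17,G1,6), (21,G4,7), (23,G3,8), (25,G4,9), (26,G2,10), (27,G3,11.5), (27,G4,11.5), (29,G4,13), (30,G2,15), (30,G3,15), (30,G4,15), (32,G3,17)
Step 2: Sum ranks within each group.
R_1 = 15 (n_1 = 4)
R_2 = 27 (n_2 = 3)
R_3 = 55.5 (n_3 = 5)
R_4 = 55.5 (n_4 = 5)
Step 3: H = 12/(N(N+1)) * sum(R_i^2/n_i) - 3(N+1)
     = 12/(17*18) * (15^2/4 + 27^2/3 + 55.5^2/5 + 55.5^2/5) - 3*18
     = 0.039216 * 1531.35 - 54
     = 6.052941.
Step 4: Ties present; correction factor C = 1 - 30/(17^3 - 17) = 0.993873. Corrected H = 6.052941 / 0.993873 = 6.090259.
Step 5: Under H0, H ~ chi^2(3); p-value = 0.107301.
Step 6: alpha = 0.05. fail to reject H0.

H = 6.0903, df = 3, p = 0.107301, fail to reject H0.


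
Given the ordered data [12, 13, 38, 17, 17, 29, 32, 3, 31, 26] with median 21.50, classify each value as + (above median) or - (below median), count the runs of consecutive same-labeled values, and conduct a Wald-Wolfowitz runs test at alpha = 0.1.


Step 1: Compute median = 21.50; label A = above, B = below.
Labels in order: BBABBAABAA  (n_A = 5, n_B = 5)
Step 2: Count runs R = 6.
Step 3: Under H0 (random ordering), E[R] = 2*n_A*n_B/(n_A+n_B) + 1 = 2*5*5/10 + 1 = 6.0000.
        Var[R] = 2*n_A*n_B*(2*n_A*n_B - n_A - n_B) / ((n_A+n_B)^2 * (n_A+n_B-1)) = 2000/900 = 2.2222.
        SD[R] = 1.4907.
Step 4: R = E[R], so z = 0 with no continuity correction.
Step 5: Two-sided p-value via normal approximation = 2*(1 - Phi(|z|)) = 1.000000.
Step 6: alpha = 0.1. fail to reject H0.

R = 6, z = 0.0000, p = 1.000000, fail to reject H0.


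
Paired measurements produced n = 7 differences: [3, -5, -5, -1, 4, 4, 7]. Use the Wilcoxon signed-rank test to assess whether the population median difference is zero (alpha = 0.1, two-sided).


Step 1: Drop any zero differences (none here) and take |d_i|.
|d| = [3, 5, 5, 1, 4, 4, 7]
Step 2: Midrank |d_i| (ties get averaged ranks).
ranks: |3|->2, |5|->5.5, |5|->5.5, |1|->1, |4|->3.5, |4|->3.5, |7|->7
Step 3: Attach original signs; sum ranks with positive sign and with negative sign.
W+ = 2 + 3.5 + 3.5 + 7 = 16
W- = 5.5 + 5.5 + 1 = 12
(Check: W+ + W- = 28 should equal n(n+1)/2 = 28.)
Step 4: Test statistic W = min(W+, W-) = 12.
Step 5: Ties in |d|, so use the tie-corrected normal approximation.
        E[W] = n(n+1)/4 = 7*8/4 = 14.
        Tie groups: |d|=4 (t=2), |d|=5 (t=2); sum(t^3 - t) = 12.
        Var[W] = n(n+1)(2n+1)/24 - sum(t^3-t)/48 = 840/24 - 12/48 = 34.75.
        z = (W - E[W]) / sqrt(Var[W]) = (12 - 14) / 5.8949 = -0.3393.
        Two-sided p = 2*Phi(z) = 0.734402.
Step 6: alpha = 0.1. fail to reject H0.

W+ = 16, W- = 12, W = min = 12, p = 0.734402, fail to reject H0.


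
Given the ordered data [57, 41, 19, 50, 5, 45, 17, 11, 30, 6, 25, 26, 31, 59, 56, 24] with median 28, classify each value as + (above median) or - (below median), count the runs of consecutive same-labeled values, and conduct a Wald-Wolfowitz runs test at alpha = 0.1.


Step 1: Compute median = 28; label A = above, B = below.
Labels in order: AABABABBABBBAAAB  (n_A = 8, n_B = 8)
Step 2: Count runs R = 10.
Step 3: Under H0 (random ordering), E[R] = 2*n_A*n_B/(n_A+n_B) + 1 = 2*8*8/16 + 1 = 9.0000.
        Var[R] = 2*n_A*n_B*(2*n_A*n_B - n_A - n_B) / ((n_A+n_B)^2 * (n_A+n_B-1)) = 14336/3840 = 3.7333.
        SD[R] = 1.9322.
Step 4: Continuity-corrected z = (R - 0.5 - E[R]) / SD[R] = (10 - 0.5 - 9.0000) / 1.9322 = 0.2588.
Step 5: Two-sided p-value via normal approximation = 2*(1 - Phi(|z|)) = 0.795809.
Step 6: alpha = 0.1. fail to reject H0.

R = 10, z = 0.2588, p = 0.795809, fail to reject H0.


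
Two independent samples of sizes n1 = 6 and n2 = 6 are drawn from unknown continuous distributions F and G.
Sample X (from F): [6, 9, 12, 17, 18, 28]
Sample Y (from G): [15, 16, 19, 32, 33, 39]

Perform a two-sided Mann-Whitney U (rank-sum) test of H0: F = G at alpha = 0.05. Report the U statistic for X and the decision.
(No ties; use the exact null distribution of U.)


Step 1: Combine and sort all 12 observations; assign midranks.
sorted (value, group): (6,X), (9,X), (12,X), (15,Y), (16,Y), (17,X), (18,X), (19,Y), (28,X), (32,Y), (33,Y), (39,Y)
ranks: 6->1, 9->2, 12->3, 15->4, 16->5, 17->6, 18->7, 19->8, 28->9, 32->10, 33->11, 39->12
Step 2: Rank sum for X: R1 = 1 + 2 + 3 + 6 + 7 + 9 = 28.
Step 3: U_X = R1 - n1(n1+1)/2 = 28 - 6*7/2 = 28 - 21 = 7.
       U_Y = n1*n2 - U_X = 36 - 7 = 29.
Step 4: No ties, so the exact null distribution of U (based on enumerating the C(12,6) = 924 equally likely rank assignments) gives the two-sided p-value.
Step 5: p-value = 0.093074; compare to alpha = 0.05. fail to reject H0.

U_X = 7, p = 0.093074, fail to reject H0 at alpha = 0.05.


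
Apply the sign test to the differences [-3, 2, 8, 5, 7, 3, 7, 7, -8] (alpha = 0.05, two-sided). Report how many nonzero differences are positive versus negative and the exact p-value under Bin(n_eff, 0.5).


Step 1: Discard zero differences. Original n = 9; n_eff = number of nonzero differences = 9.
Nonzero differences (with sign): -3, +2, +8, +5, +7, +3, +7, +7, -8
Step 2: Count signs: positive = 7, negative = 2.
Step 3: Under H0: P(positive) = 0.5, so the number of positives S ~ Bin(9, 0.5).
Step 4: Two-sided exact p-value = sum of Bin(9,0.5) probabilities at or below the observed probability = 0.179688.
Step 5: alpha = 0.05. fail to reject H0.

n_eff = 9, pos = 7, neg = 2, p = 0.179688, fail to reject H0.


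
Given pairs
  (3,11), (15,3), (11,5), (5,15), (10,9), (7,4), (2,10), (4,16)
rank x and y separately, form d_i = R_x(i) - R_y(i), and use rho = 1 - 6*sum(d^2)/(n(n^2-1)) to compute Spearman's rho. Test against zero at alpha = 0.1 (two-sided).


Step 1: Rank x and y separately (midranks; no ties here).
rank(x): 3->2, 15->8, 11->7, 5->4, 10->6, 7->5, 2->1, 4->3
rank(y): 11->6, 3->1, 5->3, 15->7, 9->4, 4->2, 10->5, 16->8
Step 2: d_i = R_x(i) - R_y(i); compute d_i^2.
  (2-6)^2=16, (8-1)^2=49, (7-3)^2=16, (4-7)^2=9, (6-4)^2=4, (5-2)^2=9, (1-5)^2=16, (3-8)^2=25
sum(d^2) = 144.
Step 3: rho = 1 - 6*144 / (8*(8^2 - 1)) = 1 - 864/504 = -0.714286.
Step 4: Under H0, t = rho * sqrt((n-2)/(1-rho^2)) = -2.5000 ~ t(6).
Step 5: Two-sided p-value from the t-distribution with 6 df = 0.046528.
Step 6: alpha = 0.1. reject H0.

rho = -0.7143, p = 0.046528, reject H0 at alpha = 0.1.


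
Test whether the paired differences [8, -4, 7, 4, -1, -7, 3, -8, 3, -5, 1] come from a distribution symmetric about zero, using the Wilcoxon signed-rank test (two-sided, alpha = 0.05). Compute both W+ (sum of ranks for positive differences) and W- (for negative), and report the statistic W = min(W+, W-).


Step 1: Drop any zero differences (none here) and take |d_i|.
|d| = [8, 4, 7, 4, 1, 7, 3, 8, 3, 5, 1]
Step 2: Midrank |d_i| (ties get averaged ranks).
ranks: |8|->10.5, |4|->5.5, |7|->8.5, |4|->5.5, |1|->1.5, |7|->8.5, |3|->3.5, |8|->10.5, |3|->3.5, |5|->7, |1|->1.5
Step 3: Attach original signs; sum ranks with positive sign and with negative sign.
W+ = 10.5 + 8.5 + 5.5 + 3.5 + 3.5 + 1.5 = 33
W- = 5.5 + 1.5 + 8.5 + 10.5 + 7 = 33
(Check: W+ + W- = 66 should equal n(n+1)/2 = 66.)
Step 4: Test statistic W = min(W+, W-) = 33.
Step 5: Ties in |d|, so use the tie-corrected normal approximation.
        E[W] = n(n+1)/4 = 11*12/4 = 33.
        Tie groups: |d|=1 (t=2), |d|=3 (t=2), |d|=4 (t=2), |d|=7 (t=2), |d|=8 (t=2); sum(t^3 - t) = 30.
        Var[W] = n(n+1)(2n+1)/24 - sum(t^3-t)/48 = 3036/24 - 30/48 = 125.875.
        z = (W - E[W]) / sqrt(Var[W]) = (33 - 33) / 11.2194 = 0.0000.
        Two-sided p = 2*Phi(z) = 1.000000.
Step 6: alpha = 0.05. fail to reject H0.

W+ = 33, W- = 33, W = min = 33, p = 1.000000, fail to reject H0.


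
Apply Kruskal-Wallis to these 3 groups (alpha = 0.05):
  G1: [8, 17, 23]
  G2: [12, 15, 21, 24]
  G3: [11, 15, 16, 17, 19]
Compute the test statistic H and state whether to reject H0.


Step 1: Combine all N = 12 observations and assign midranks.
sorted (value, group, rank): (8,G1,1), (11,G3,2), (12,G2,3), (15,G2,4.5), (15,G3,4.5), (16,G3,6), (17,G1,7.5), (17,G3,7.5), (19,G3,9), (21,G2,10), (23,G1,11), (24,G2,12)
Step 2: Sum ranks within each group.
R_1 = 19.5 (n_1 = 3)
R_2 = 29.5 (n_2 = 4)
R_3 = 29 (n_3 = 5)
Step 3: H = 12/(N(N+1)) * sum(R_i^2/n_i) - 3(N+1)
     = 12/(12*13) * (19.5^2/3 + 29.5^2/4 + 29^2/5) - 3*13
     = 0.076923 * 512.513 - 39
     = 0.424038.
Step 4: Ties present; correction factor C = 1 - 12/(12^3 - 12) = 0.993007. Corrected H = 0.424038 / 0.993007 = 0.427025.
Step 5: Under H0, H ~ chi^2(2); p-value = 0.807742.
Step 6: alpha = 0.05. fail to reject H0.

H = 0.4270, df = 2, p = 0.807742, fail to reject H0.


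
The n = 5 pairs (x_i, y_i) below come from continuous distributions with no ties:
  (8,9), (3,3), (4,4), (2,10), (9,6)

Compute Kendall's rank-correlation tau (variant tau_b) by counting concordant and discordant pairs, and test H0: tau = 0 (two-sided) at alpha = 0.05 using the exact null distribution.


Step 1: Enumerate the 10 unordered pairs (i,j) with i<j and classify each by sign(x_j-x_i) * sign(y_j-y_i).
  (1,2):dx=-5,dy=-6->C; (1,3):dx=-4,dy=-5->C; (1,4):dx=-6,dy=+1->D; (1,5):dx=+1,dy=-3->D
  (2,3):dx=+1,dy=+1->C; (2,4):dx=-1,dy=+7->D; (2,5):dx=+6,dy=+3->C; (3,4):dx=-2,dy=+6->D
  (3,5):dx=+5,dy=+2->C; (4,5):dx=+7,dy=-4->D
Step 2: C = 5, D = 5, total pairs = 10.
Step 3: tau = (C - D)/(n(n-1)/2) = (5 - 5)/10 = 0.000000.
Step 4: Exact two-sided p-value (enumerate n! = 120 permutations of y under H0): p = 1.000000.
Step 5: alpha = 0.05. fail to reject H0.

tau_b = 0.0000 (C=5, D=5), p = 1.000000, fail to reject H0.


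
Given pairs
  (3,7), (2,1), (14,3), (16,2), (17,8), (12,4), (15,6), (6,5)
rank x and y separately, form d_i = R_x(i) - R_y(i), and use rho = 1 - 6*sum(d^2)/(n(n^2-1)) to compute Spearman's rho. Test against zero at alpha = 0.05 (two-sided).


Step 1: Rank x and y separately (midranks; no ties here).
rank(x): 3->2, 2->1, 14->5, 16->7, 17->8, 12->4, 15->6, 6->3
rank(y): 7->7, 1->1, 3->3, 2->2, 8->8, 4->4, 6->6, 5->5
Step 2: d_i = R_x(i) - R_y(i); compute d_i^2.
  (2-7)^2=25, (1-1)^2=0, (5-3)^2=4, (7-2)^2=25, (8-8)^2=0, (4-4)^2=0, (6-6)^2=0, (3-5)^2=4
sum(d^2) = 58.
Step 3: rho = 1 - 6*58 / (8*(8^2 - 1)) = 1 - 348/504 = 0.309524.
Step 4: Under H0, t = rho * sqrt((n-2)/(1-rho^2)) = 0.7973 ~ t(6).
Step 5: Two-sided p-value from the t-distribution with 6 df = 0.455645.
Step 6: alpha = 0.05. fail to reject H0.

rho = 0.3095, p = 0.455645, fail to reject H0 at alpha = 0.05.


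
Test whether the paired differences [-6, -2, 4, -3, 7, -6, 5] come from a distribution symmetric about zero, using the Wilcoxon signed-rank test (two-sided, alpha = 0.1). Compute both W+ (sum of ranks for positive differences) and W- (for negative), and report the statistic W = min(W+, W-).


Step 1: Drop any zero differences (none here) and take |d_i|.
|d| = [6, 2, 4, 3, 7, 6, 5]
Step 2: Midrank |d_i| (ties get averaged ranks).
ranks: |6|->5.5, |2|->1, |4|->3, |3|->2, |7|->7, |6|->5.5, |5|->4
Step 3: Attach original signs; sum ranks with positive sign and with negative sign.
W+ = 3 + 7 + 4 = 14
W- = 5.5 + 1 + 2 + 5.5 = 14
(Check: W+ + W- = 28 should equal n(n+1)/2 = 28.)
Step 4: Test statistic W = min(W+, W-) = 14.
Step 5: Ties in |d|, so use the tie-corrected normal approximation.
        E[W] = n(n+1)/4 = 7*8/4 = 14.
        Tie groups: |d|=6 (t=2); sum(t^3 - t) = 6.
        Var[W] = n(n+1)(2n+1)/24 - sum(t^3-t)/48 = 840/24 - 6/48 = 34.875.
        z = (W - E[W]) / sqrt(Var[W]) = (14 - 14) / 5.9055 = 0.0000.
        Two-sided p = 2*Phi(z) = 1.000000.
Step 6: alpha = 0.1. fail to reject H0.

W+ = 14, W- = 14, W = min = 14, p = 1.000000, fail to reject H0.


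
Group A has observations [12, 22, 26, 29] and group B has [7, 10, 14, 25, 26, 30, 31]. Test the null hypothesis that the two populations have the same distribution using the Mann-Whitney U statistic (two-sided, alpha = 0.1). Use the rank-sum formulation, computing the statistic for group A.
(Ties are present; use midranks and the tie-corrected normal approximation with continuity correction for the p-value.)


Step 1: Combine and sort all 11 observations; assign midranks.
sorted (value, group): (7,Y), (10,Y), (12,X), (14,Y), (22,X), (25,Y), (26,X), (26,Y), (29,X), (30,Y), (31,Y)
ranks: 7->1, 10->2, 12->3, 14->4, 22->5, 25->6, 26->7.5, 26->7.5, 29->9, 30->10, 31->11
Step 2: Rank sum for X: R1 = 3 + 5 + 7.5 + 9 = 24.5.
Step 3: U_X = R1 - n1(n1+1)/2 = 24.5 - 4*5/2 = 24.5 - 10 = 14.5.
       U_Y = n1*n2 - U_X = 28 - 14.5 = 13.5.
Step 4: Ties are present, so use the tie-corrected normal approximation (with continuity correction) for the p-value.
Step 5: p-value = 1.000000; compare to alpha = 0.1. fail to reject H0.

U_X = 14.5, p = 1.000000, fail to reject H0 at alpha = 0.1.


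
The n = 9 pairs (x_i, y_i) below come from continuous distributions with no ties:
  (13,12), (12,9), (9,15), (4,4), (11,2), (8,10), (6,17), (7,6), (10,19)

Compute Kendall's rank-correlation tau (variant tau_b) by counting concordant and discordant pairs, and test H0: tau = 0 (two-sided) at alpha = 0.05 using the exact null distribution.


Step 1: Enumerate the 36 unordered pairs (i,j) with i<j and classify each by sign(x_j-x_i) * sign(y_j-y_i).
  (1,2):dx=-1,dy=-3->C; (1,3):dx=-4,dy=+3->D; (1,4):dx=-9,dy=-8->C; (1,5):dx=-2,dy=-10->C
  (1,6):dx=-5,dy=-2->C; (1,7):dx=-7,dy=+5->D; (1,8):dx=-6,dy=-6->C; (1,9):dx=-3,dy=+7->D
  (2,3):dx=-3,dy=+6->D; (2,4):dx=-8,dy=-5->C; (2,5):dx=-1,dy=-7->C; (2,6):dx=-4,dy=+1->D
  (2,7):dx=-6,dy=+8->D; (2,8):dx=-5,dy=-3->C; (2,9):dx=-2,dy=+10->D; (3,4):dx=-5,dy=-11->C
  (3,5):dx=+2,dy=-13->D; (3,6):dx=-1,dy=-5->C; (3,7):dx=-3,dy=+2->D; (3,8):dx=-2,dy=-9->C
  (3,9):dx=+1,dy=+4->C; (4,5):dx=+7,dy=-2->D; (4,6):dx=+4,dy=+6->C; (4,7):dx=+2,dy=+13->C
  (4,8):dx=+3,dy=+2->C; (4,9):dx=+6,dy=+15->C; (5,6):dx=-3,dy=+8->D; (5,7):dx=-5,dy=+15->D
  (5,8):dx=-4,dy=+4->D; (5,9):dx=-1,dy=+17->D; (6,7):dx=-2,dy=+7->D; (6,8):dx=-1,dy=-4->C
  (6,9):dx=+2,dy=+9->C; (7,8):dx=+1,dy=-11->D; (7,9):dx=+4,dy=+2->C; (8,9):dx=+3,dy=+13->C
Step 2: C = 20, D = 16, total pairs = 36.
Step 3: tau = (C - D)/(n(n-1)/2) = (20 - 16)/36 = 0.111111.
Step 4: Exact two-sided p-value (enumerate n! = 362880 permutations of y under H0): p = 0.761414.
Step 5: alpha = 0.05. fail to reject H0.

tau_b = 0.1111 (C=20, D=16), p = 0.761414, fail to reject H0.
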